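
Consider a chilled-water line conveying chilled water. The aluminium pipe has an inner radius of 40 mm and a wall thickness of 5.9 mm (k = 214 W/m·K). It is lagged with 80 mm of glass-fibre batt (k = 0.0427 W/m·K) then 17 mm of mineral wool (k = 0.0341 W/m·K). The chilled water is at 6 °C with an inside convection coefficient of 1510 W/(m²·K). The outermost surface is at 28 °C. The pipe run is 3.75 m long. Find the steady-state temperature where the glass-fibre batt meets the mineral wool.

Radial resistances (cylindrical: R_cond = ln(r_o/r_i)/(2πkL), R_conv = 1/(h·2πrL)):
R_inner film = 1/(h_i·2πr₁L) = 1/(1510×2π×0.04×3.75) = 7.027×10^-4 K/W
R_aluminium pipe wall = ln(45.9/40)/(2π×214×3.75) = 2.729×10^-5 K/W
R_glass-fibre batt = ln(125.9/45.9)/(2π×0.0427×3.75) = 1.003 K/W
R_mineral wool = ln(142.9/125.9)/(2π×0.0341×3.75) = 0.1576 K/W
R_total = 1.161 K/W
Q = ΔT/R_total = 22/1.161
Q = 18.9 W
T_interface = T_inner + Q·ΣR(inner→interface) = 6 + 18.9×1.004

T ≈ 25 °C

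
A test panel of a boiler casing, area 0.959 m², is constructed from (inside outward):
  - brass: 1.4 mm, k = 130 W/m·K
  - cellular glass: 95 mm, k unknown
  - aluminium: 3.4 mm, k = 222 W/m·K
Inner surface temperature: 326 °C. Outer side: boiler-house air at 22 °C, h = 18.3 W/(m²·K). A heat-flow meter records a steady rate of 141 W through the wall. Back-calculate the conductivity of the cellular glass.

Treating each layer as a thermal resistance in series:
R_brass = L/(kA) = 0.0014/(130×0.959) = 1.123×10^-5 K/W
R_aluminium = L/(kA) = 0.0034/(222×0.959) = 1.597×10^-5 K/W
R_outer film = 1/(h_o·A) = 1/(18.3×0.959) = 0.05698 K/W
Sum of known resistances R_other = 0.05701 K/W
Total R = ΔT/Q = 304/141 = 2.156 K/W
R_cellular glass = R_total − R_other = 2.099 K/W
k = L/(R·A) = 0.095/(2.099×0.959)

k ≈ 0.0472 W/(m·K)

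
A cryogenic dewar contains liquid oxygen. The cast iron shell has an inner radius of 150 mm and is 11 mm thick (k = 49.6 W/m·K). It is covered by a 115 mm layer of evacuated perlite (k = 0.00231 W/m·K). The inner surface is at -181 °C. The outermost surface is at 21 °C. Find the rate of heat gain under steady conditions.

Spherical conduction: R = (1/r_in − 1/r_out)/(4πk) per layer; series-sum.
R_cast iron shell = (1/0.15 − 1/0.161)/(4π×49.6) = 7.308×10^-4 K/W
R_evacuated perlite = (1/0.161 − 1/0.276)/(4π×0.00231) = 89.15 K/W
R_total = 89.15 K/W
Q = ΔT/R_total = 202/89.15

Q ≈ 2.27 W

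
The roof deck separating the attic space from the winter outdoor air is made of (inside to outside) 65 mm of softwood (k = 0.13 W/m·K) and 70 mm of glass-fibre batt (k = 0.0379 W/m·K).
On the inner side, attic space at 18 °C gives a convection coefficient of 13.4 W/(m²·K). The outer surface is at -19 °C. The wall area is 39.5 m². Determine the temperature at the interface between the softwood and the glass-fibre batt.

T ≈ 9.22 °C

Series thermal resistances:
R_inner film = 1/(h_i·A) = 1/(13.4×39.5) = 0.001889 K/W
R_softwood = L/(kA) = 0.065/(0.13×39.5) = 0.01266 K/W
R_glass-fibre batt = L/(kA) = 0.07/(0.0379×39.5) = 0.04676 K/W
R_total = 0.06131 K/W;  Q = ΔT/R_total = 37/0.06131 = 603.5 W
T_interface = T_inner − Q·ΣR(inner→interface) = 18 − 604×0.01455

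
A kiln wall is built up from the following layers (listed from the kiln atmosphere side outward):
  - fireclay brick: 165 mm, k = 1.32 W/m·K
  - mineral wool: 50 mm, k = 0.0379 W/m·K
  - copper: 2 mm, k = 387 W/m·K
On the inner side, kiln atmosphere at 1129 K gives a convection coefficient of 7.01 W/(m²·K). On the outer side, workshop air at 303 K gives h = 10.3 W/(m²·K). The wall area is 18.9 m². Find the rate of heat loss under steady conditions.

Q ≈ 9270 W

Model the wall as resistances in series:
R_inner film = 1/(h_i·A) = 1/(7.01×18.9) = 0.007548 K/W
R_fireclay brick = L/(kA) = 0.165/(1.32×18.9) = 0.006614 K/W
R_mineral wool = L/(kA) = 0.05/(0.0379×18.9) = 0.0698 K/W
R_copper = L/(kA) = 0.002/(387×18.9) = 2.734×10^-7 K/W
R_outer film = 1/(h_o·A) = 1/(10.3×18.9) = 0.005137 K/W
R_total = 0.0891 K/W
Q = ΔT / R_total = 826 / 0.0891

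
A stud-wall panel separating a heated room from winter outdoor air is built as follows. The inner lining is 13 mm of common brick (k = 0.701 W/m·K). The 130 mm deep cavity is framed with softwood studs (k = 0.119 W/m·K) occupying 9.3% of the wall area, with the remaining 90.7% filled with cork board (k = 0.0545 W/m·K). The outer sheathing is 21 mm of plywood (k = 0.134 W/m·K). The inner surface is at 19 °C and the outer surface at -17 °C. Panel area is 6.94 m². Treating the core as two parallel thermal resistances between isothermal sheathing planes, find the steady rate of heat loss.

Sheathing layers in series; stud and cavity paths in parallel between them.
R_inner = 0.013/(0.701×6.94) = 0.002672 K/W
R_stud  = 0.13/(0.119×0.093×6.94) = 1.693 K/W
R_cav   = 0.13/(0.0545×0.907×6.94) = 0.3789 K/W
1/R_core = 1/R_stud + 1/R_cav → R_core = 0.3096 K/W
R_outer = 0.021/(0.134×6.94) = 0.02258 K/W
R_total = 0.3349 K/W
Q = ΔT/R_total = 36/0.3349

Q ≈ 108 W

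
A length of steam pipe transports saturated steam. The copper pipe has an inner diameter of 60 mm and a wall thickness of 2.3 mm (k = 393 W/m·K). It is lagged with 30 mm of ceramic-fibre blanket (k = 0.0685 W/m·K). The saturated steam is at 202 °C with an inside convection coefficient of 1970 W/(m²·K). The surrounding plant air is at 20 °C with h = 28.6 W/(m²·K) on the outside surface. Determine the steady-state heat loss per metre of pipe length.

Cylindrical conduction, so R = ln(r₂/r₁)/(2πkL) per layer, in series:
R_inner film = 1/(h_i·2πr₁L) = 1/(1970×2π×0.03×1) = 0.002693 K/W
R_copper pipe wall = ln(32.3/30)/(2π×393×1) = 2.992×10^-5 K/W
R_ceramic-fibre blanket = ln(62.3/32.3)/(2π×0.0685×1) = 1.526 K/W
R_outer film = 1/(h_o·2πr_oL) = 1/(28.6×2π×0.0623×1) = 0.08932 K/W
R_total = 1.618 K/W
Q = ΔT/R_total = 182/1.618

q′ ≈ 112 W/m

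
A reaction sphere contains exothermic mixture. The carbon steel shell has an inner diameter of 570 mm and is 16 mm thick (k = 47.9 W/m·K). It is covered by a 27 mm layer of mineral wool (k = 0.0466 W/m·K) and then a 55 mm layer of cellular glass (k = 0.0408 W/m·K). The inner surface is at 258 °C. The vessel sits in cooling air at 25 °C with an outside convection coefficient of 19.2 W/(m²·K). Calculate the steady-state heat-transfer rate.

For a spherical shell R = (1/r₁ − 1/r₂)/(4πk); film R = 1/(h·4πr²). In series:
R_carbon steel shell = (1/0.285 − 1/0.301)/(4π×47.9) = 3.099×10^-4 K/W
R_mineral wool = (1/0.301 − 1/0.328)/(4π×0.0466) = 0.467 K/W
R_cellular glass = (1/0.328 − 1/0.383)/(4π×0.0408) = 0.8539 K/W
R_outer film = 1/(h·4πr_o²) = 1/(19.2×4π×0.383²) = 0.02825 K/W
R_total = 1.35 K/W
Q = ΔT/R_total = 233/1.35

Q ≈ 173 W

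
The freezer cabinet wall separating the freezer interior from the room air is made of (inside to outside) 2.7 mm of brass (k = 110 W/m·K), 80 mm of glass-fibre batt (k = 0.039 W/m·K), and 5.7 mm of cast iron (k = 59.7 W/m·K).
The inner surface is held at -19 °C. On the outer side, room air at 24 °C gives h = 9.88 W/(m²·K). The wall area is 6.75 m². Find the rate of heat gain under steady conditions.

Thermal resistances in series:
R_brass = L/(kA) = 0.0027/(110×6.75) = 3.636×10^-6 K/W
R_glass-fibre batt = L/(kA) = 0.08/(0.039×6.75) = 0.3039 K/W
R_cast iron = L/(kA) = 0.0057/(59.7×6.75) = 1.414×10^-5 K/W
R_outer film = 1/(h_o·A) = 1/(9.88×6.75) = 0.01499 K/W
R_total = 0.3189 K/W
Q = ΔT / R_total = 43 / 0.3189

Q ≈ 135 W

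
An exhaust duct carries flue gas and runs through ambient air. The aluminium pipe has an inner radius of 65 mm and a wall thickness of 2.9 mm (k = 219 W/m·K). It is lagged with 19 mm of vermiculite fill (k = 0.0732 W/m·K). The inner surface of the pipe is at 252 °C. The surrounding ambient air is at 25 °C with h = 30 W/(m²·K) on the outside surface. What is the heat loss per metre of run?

Radial resistances (cylindrical: R_cond = ln(r_o/r_i)/(2πkL), R_conv = 1/(h·2πrL)):
R_aluminium pipe wall = ln(67.9/65)/(2π×219×1) = 3.172×10^-5 K/W
R_vermiculite fill = ln(86.9/67.9)/(2π×0.0732×1) = 0.5364 K/W
R_outer film = 1/(h_o·2πr_oL) = 1/(30×2π×0.0869×1) = 0.06105 K/W
R_total = 0.5975 K/W
Q = ΔT/R_total = 227/0.5975

q′ ≈ 380 W/m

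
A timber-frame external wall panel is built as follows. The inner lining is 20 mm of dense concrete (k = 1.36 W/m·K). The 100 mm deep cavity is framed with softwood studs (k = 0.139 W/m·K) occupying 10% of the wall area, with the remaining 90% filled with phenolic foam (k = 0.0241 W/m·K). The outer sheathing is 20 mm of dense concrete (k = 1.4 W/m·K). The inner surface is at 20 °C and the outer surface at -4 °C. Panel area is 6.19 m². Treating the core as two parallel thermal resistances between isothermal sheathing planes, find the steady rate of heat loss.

Sheathing layers in series; stud and cavity paths in parallel between them.
R_inner = 0.02/(1.36×6.19) = 0.002376 K/W
R_stud  = 0.1/(0.139×0.1×6.19) = 1.162 K/W
R_cav   = 0.1/(0.0241×0.9×6.19) = 0.7448 K/W
1/R_core = 1/R_stud + 1/R_cav → R_core = 0.4539 K/W
R_outer = 0.02/(1.4×6.19) = 0.002308 K/W
R_total = 0.4586 K/W
Q = ΔT/R_total = 24/0.4586

Q ≈ 52.3 W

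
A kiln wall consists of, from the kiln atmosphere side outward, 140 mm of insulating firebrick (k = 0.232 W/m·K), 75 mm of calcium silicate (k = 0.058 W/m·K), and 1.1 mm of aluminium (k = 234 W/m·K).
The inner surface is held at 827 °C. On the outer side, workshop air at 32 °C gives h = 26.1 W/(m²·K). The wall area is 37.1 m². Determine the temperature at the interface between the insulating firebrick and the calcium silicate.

T ≈ 579 °C

Series thermal resistances:
R_insulating firebrick = L/(kA) = 0.14/(0.232×37.1) = 0.01627 K/W
R_calcium silicate = L/(kA) = 0.075/(0.058×37.1) = 0.03485 K/W
R_aluminium = L/(kA) = 0.0011/(234×37.1) = 1.267×10^-7 K/W
R_outer film = 1/(h_o·A) = 1/(26.1×37.1) = 0.001033 K/W
R_total = 0.05215 K/W;  Q = ΔT/R_total = 795/0.05215 = 15240 W
T_interface = T_inner − Q·ΣR(inner→interface) = 827 − 15200×0.01627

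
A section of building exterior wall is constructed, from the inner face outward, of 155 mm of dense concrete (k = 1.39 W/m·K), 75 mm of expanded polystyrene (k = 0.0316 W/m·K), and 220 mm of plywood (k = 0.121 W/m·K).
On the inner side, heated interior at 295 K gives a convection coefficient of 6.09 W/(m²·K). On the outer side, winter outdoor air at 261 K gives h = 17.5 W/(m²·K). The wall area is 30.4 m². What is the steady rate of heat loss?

Q ≈ 228 W

Using the resistance-network approach (series):
R_inner film = 1/(h_i·A) = 1/(6.09×30.4) = 0.005401 K/W
R_dense concrete = L/(kA) = 0.155/(1.39×30.4) = 0.003668 K/W
R_expanded polystyrene = L/(kA) = 0.075/(0.0316×30.4) = 0.07807 K/W
R_plywood = L/(kA) = 0.22/(0.121×30.4) = 0.05981 K/W
R_outer film = 1/(h_o·A) = 1/(17.5×30.4) = 0.00188 K/W
R_total = 0.1488 K/W
Q = ΔT / R_total = 34 / 0.1488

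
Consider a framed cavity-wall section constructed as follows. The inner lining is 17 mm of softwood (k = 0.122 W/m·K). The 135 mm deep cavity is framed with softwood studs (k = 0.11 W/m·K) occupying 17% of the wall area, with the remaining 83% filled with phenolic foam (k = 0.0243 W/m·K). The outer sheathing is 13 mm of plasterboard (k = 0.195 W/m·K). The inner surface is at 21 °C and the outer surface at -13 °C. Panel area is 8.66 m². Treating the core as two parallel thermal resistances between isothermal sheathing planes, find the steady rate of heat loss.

Q ≈ 80 W

Sheathing layers in series; stud and cavity paths in parallel between them.
R_inner = 0.017/(0.122×8.66) = 0.01609 K/W
R_stud  = 0.135/(0.11×0.17×8.66) = 0.8336 K/W
R_cav   = 0.135/(0.0243×0.83×8.66) = 0.7729 K/W
1/R_core = 1/R_stud + 1/R_cav → R_core = 0.4011 K/W
R_outer = 0.013/(0.195×8.66) = 0.007698 K/W
R_total = 0.4249 K/W
Q = ΔT/R_total = 34/0.4249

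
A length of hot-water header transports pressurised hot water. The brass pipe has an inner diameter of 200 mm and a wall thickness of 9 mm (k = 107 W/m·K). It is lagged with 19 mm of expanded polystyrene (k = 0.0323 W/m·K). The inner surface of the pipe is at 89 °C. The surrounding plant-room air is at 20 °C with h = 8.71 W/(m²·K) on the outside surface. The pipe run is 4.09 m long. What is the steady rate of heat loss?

Q ≈ 302 W

Radial resistances (cylindrical: R_cond = ln(r_o/r_i)/(2πkL), R_conv = 1/(h·2πrL)):
R_brass pipe wall = ln(109/100)/(2π×107×4.09) = 3.134×10^-5 K/W
R_expanded polystyrene = ln(128/109)/(2π×0.0323×4.09) = 0.1936 K/W
R_outer film = 1/(h_o·2πr_oL) = 1/(8.71×2π×0.128×4.09) = 0.0349 K/W
R_total = 0.2285 K/W
Q = ΔT/R_total = 69/0.2285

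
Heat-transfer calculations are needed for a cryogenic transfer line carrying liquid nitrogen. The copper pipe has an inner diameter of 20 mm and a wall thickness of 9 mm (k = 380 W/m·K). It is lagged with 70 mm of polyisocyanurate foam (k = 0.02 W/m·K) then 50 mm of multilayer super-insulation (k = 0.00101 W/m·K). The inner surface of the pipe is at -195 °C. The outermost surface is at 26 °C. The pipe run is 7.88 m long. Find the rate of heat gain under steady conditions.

For a radial system each layer contributes R = ln(r_out/r_in)/(2πkL); films add R = 1/(hA).
R_copper pipe wall = ln(19/10)/(2π×380×7.88) = 3.412×10^-5 K/W
R_polyisocyanurate foam = ln(89/19)/(2π×0.02×7.88) = 1.559 K/W
R_multilayer super-insulation = ln(139/89)/(2π×0.00101×7.88) = 8.916 K/W
R_total = 10.48 K/W
Q = ΔT/R_total = 221/10.48

Q ≈ 21.1 W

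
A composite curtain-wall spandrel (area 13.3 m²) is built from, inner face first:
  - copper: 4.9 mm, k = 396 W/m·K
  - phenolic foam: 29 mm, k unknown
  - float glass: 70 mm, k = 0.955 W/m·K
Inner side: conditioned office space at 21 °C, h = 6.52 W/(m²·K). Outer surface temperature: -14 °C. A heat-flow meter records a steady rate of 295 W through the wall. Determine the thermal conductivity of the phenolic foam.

Series thermal resistances:
R_inner film = 1/(h_i·A) = 1/(6.52×13.3) = 0.01153 K/W
R_copper = L/(kA) = 0.0049/(396×13.3) = 9.304×10^-7 K/W
R_float glass = L/(kA) = 0.07/(0.955×13.3) = 0.005511 K/W
Sum of known resistances R_other = 0.01704 K/W
Total R = ΔT/Q = 35/295 = 0.1186 K/W
R_phenolic foam = R_total − R_other = 0.1016 K/W
k = L/(R·A) = 0.029/(0.1016×13.3)

k ≈ 0.0215 W/(m·K)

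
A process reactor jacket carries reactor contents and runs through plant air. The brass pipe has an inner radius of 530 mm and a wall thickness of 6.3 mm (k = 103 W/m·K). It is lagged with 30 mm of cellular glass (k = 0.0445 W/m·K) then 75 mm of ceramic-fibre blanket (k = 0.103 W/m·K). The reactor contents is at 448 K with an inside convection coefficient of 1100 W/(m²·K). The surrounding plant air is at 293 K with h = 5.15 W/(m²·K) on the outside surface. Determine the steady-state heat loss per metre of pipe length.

q′ ≈ 356 W/m

Radial resistances (cylindrical: R_cond = ln(r_o/r_i)/(2πkL), R_conv = 1/(h·2πrL)):
R_inner film = 1/(h_i·2πr₁L) = 1/(1100×2π×0.53×1) = 2.73×10^-4 K/W
R_brass pipe wall = ln(536.3/530)/(2π×103×1) = 1.826×10^-5 K/W
R_cellular glass = ln(566.3/536.3)/(2π×0.0445×1) = 0.1947 K/W
R_ceramic-fibre blanket = ln(641.3/566.3)/(2π×0.103×1) = 0.1922 K/W
R_outer film = 1/(h_o·2πr_oL) = 1/(5.15×2π×0.6413×1) = 0.04819 K/W
R_total = 0.4353 K/W
Q = ΔT/R_total = 155/0.4353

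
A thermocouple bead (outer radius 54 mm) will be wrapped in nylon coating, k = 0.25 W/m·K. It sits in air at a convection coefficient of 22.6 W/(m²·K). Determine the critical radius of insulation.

For a sphere r_cr = 2k/h = 2×0.25/22.6
r_cr = 22.1 mm; since the bare radius (54 mm) is above r_cr, any added insulation will reduce heat loss.

r_cr ≈ 22.1 mm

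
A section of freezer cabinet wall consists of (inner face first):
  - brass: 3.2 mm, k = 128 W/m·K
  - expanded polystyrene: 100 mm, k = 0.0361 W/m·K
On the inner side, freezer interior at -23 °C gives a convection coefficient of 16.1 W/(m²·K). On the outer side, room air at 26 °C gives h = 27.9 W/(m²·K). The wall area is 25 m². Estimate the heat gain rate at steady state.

Q ≈ 427 W

Series thermal resistances:
R_inner film = 1/(h_i·A) = 1/(16.1×25) = 0.002484 K/W
R_brass = L/(kA) = 0.0032/(128×25) = 1×10^-6 K/W
R_expanded polystyrene = L/(kA) = 0.1/(0.0361×25) = 0.1108 K/W
R_outer film = 1/(h_o·A) = 1/(27.9×25) = 0.001434 K/W
R_total = 0.1147 K/W
Q = ΔT / R_total = 49 / 0.1147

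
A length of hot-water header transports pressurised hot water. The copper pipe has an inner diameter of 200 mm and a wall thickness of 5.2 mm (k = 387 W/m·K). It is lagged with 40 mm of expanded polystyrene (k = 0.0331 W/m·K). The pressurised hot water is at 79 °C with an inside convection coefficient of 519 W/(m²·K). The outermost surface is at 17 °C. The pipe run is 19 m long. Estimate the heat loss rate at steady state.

Q ≈ 759 W

Per-layer cylindrical resistances, series-summed:
R_inner film = 1/(h_i·2πr₁L) = 1/(519×2π×0.1×19) = 1.614×10^-4 K/W
R_copper pipe wall = ln(105.2/100)/(2π×387×19) = 1.097×10^-6 K/W
R_expanded polystyrene = ln(145.2/105.2)/(2π×0.0331×19) = 0.08155 K/W
R_total = 0.08171 K/W
Q = ΔT/R_total = 62/0.08171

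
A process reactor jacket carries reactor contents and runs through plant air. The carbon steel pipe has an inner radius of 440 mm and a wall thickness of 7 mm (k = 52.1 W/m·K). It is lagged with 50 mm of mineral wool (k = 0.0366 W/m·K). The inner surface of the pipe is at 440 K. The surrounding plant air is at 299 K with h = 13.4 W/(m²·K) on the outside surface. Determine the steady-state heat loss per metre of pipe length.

q′ ≈ 291 W/m

Cylindrical conduction, so R = ln(r₂/r₁)/(2πkL) per layer, in series:
R_carbon steel pipe wall = ln(447/440)/(2π×52.1×1) = 4.822×10^-5 K/W
R_mineral wool = ln(497/447)/(2π×0.0366×1) = 0.4611 K/W
R_outer film = 1/(h_o·2πr_oL) = 1/(13.4×2π×0.497×1) = 0.0239 K/W
R_total = 0.485 K/W
Q = ΔT/R_total = 141/0.485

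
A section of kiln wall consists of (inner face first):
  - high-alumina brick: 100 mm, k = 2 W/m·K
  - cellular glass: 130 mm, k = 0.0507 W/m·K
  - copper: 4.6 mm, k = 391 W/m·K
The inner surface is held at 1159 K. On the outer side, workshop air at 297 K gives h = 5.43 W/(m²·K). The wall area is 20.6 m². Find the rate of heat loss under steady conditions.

Model the wall as resistances in series:
R_high-alumina brick = L/(kA) = 0.1/(2×20.6) = 0.002427 K/W
R_cellular glass = L/(kA) = 0.13/(0.0507×20.6) = 0.1245 K/W
R_copper = L/(kA) = 0.0046/(391×20.6) = 5.711×10^-7 K/W
R_outer film = 1/(h_o·A) = 1/(5.43×20.6) = 0.00894 K/W
R_total = 0.1358 K/W
Q = ΔT / R_total = 862 / 0.1358

Q ≈ 6350 W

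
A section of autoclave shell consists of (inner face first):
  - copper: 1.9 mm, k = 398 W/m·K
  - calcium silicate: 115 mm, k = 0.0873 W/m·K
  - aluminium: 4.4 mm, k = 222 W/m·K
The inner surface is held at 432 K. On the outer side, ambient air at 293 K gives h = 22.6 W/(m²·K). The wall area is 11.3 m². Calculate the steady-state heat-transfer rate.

Model the wall as resistances in series:
R_copper = L/(kA) = 0.0019/(398×11.3) = 4.225×10^-7 K/W
R_calcium silicate = L/(kA) = 0.115/(0.0873×11.3) = 0.1166 K/W
R_aluminium = L/(kA) = 0.0044/(222×11.3) = 1.754×10^-6 K/W
R_outer film = 1/(h_o·A) = 1/(22.6×11.3) = 0.003916 K/W
R_total = 0.1205 K/W
Q = ΔT / R_total = 139 / 0.1205

Q ≈ 1150 W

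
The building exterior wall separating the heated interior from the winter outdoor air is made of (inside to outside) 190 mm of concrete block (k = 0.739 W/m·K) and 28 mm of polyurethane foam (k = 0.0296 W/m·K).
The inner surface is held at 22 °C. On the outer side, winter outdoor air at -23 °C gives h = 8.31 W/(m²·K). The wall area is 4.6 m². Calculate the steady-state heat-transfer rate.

Q ≈ 156 W

Model the wall as resistances in series:
R_concrete block = L/(kA) = 0.19/(0.739×4.6) = 0.05589 K/W
R_polyurethane foam = L/(kA) = 0.028/(0.0296×4.6) = 0.2056 K/W
R_outer film = 1/(h_o·A) = 1/(8.31×4.6) = 0.02616 K/W
R_total = 0.2877 K/W
Q = ΔT / R_total = 45 / 0.2877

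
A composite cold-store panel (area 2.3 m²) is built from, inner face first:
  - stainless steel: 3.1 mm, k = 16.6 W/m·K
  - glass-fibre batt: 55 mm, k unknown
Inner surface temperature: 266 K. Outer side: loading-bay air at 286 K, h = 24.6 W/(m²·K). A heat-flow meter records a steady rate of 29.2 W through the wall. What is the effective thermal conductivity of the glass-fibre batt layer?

Series thermal resistances:
R_stainless steel = L/(kA) = 0.0031/(16.6×2.3) = 8.119×10^-5 K/W
R_outer film = 1/(h_o·A) = 1/(24.6×2.3) = 0.01767 K/W
Sum of known resistances R_other = 0.01776 K/W
Total R = ΔT/Q = 20/29.2 = 0.6849 K/W
R_glass-fibre batt = R_total − R_other = 0.6672 K/W
k = L/(R·A) = 0.055/(0.6672×2.3)

k ≈ 0.0358 W/(m·K)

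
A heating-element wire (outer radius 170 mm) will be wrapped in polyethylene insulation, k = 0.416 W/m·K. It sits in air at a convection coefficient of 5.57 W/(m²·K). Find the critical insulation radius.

r_cr ≈ 74.7 mm

For a cylinder r_cr = k/h = 0.416/5.57
r_cr = 74.7 mm; since the bare radius (170 mm) is above r_cr, any added insulation will reduce heat loss.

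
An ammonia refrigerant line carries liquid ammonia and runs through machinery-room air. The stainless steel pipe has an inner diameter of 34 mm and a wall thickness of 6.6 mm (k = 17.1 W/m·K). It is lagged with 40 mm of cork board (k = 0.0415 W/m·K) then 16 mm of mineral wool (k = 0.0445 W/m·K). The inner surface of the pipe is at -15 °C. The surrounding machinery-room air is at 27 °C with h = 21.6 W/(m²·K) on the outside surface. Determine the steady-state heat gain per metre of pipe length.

Radial resistances (cylindrical: R_cond = ln(r_o/r_i)/(2πkL), R_conv = 1/(h·2πrL)):
R_stainless steel pipe wall = ln(23.6/17)/(2π×17.1×1) = 0.003053 K/W
R_cork board = ln(63.6/23.6)/(2π×0.0415×1) = 3.802 K/W
R_mineral wool = ln(79.6/63.6)/(2π×0.0445×1) = 0.8026 K/W
R_outer film = 1/(h_o·2πr_oL) = 1/(21.6×2π×0.0796×1) = 0.09257 K/W
R_total = 4.7 K/W
Q = ΔT/R_total = 42/4.7

q′ ≈ 8.94 W/m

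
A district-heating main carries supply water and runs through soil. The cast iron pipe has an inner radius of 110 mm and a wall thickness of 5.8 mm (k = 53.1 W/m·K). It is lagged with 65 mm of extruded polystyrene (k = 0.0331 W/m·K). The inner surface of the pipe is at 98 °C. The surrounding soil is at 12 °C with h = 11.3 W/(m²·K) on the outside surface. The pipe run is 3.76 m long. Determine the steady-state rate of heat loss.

For a radial system each layer contributes R = ln(r_out/r_in)/(2πkL); films add R = 1/(hA).
R_cast iron pipe wall = ln(115.8/110)/(2π×53.1×3.76) = 4.096×10^-5 K/W
R_extruded polystyrene = ln(180.8/115.8)/(2π×0.0331×3.76) = 0.5697 K/W
R_outer film = 1/(h_o·2πr_oL) = 1/(11.3×2π×0.1808×3.76) = 0.02072 K/W
R_total = 0.5905 K/W
Q = ΔT/R_total = 86/0.5905

Q ≈ 146 W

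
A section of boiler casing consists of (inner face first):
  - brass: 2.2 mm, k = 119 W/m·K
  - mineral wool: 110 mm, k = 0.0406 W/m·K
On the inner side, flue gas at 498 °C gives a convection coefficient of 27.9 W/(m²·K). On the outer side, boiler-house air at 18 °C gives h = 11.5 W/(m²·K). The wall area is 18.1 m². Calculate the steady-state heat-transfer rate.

Q ≈ 3070 W

Using the resistance-network approach (series):
R_inner film = 1/(h_i·A) = 1/(27.9×18.1) = 0.00198 K/W
R_brass = L/(kA) = 0.0022/(119×18.1) = 1.021×10^-6 K/W
R_mineral wool = L/(kA) = 0.11/(0.0406×18.1) = 0.1497 K/W
R_outer film = 1/(h_o·A) = 1/(11.5×18.1) = 0.004804 K/W
R_total = 0.1565 K/W
Q = ΔT / R_total = 480 / 0.1565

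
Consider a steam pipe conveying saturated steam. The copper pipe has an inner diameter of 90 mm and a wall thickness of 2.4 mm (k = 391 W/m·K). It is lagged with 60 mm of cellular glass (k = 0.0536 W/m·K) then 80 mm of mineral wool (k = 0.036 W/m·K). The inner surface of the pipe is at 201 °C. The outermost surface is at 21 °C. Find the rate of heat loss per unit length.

q′ ≈ 36.8 W/m

For a radial system each layer contributes R = ln(r_out/r_in)/(2πkL); films add R = 1/(hA).
R_copper pipe wall = ln(47.4/45)/(2π×391×1) = 2.115×10^-5 K/W
R_cellular glass = ln(107.4/47.4)/(2π×0.0536×1) = 2.429 K/W
R_mineral wool = ln(187.4/107.4)/(2π×0.036×1) = 2.461 K/W
R_total = 4.89 K/W
Q = ΔT/R_total = 180/4.89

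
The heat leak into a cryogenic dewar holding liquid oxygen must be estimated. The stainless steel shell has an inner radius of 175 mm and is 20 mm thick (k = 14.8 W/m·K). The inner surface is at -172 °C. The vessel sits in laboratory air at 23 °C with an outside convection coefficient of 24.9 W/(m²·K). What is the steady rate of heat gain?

Each spherical layer contributes R = (1/r_i − 1/r_o)/(4πk):
R_stainless steel shell = (1/0.175 − 1/0.195)/(4π×14.8) = 0.003151 K/W
R_outer film = 1/(h·4πr_o²) = 1/(24.9×4π×0.195²) = 0.08405 K/W
R_total = 0.0872 K/W
Q = ΔT/R_total = 195/0.0872

Q ≈ 2240 W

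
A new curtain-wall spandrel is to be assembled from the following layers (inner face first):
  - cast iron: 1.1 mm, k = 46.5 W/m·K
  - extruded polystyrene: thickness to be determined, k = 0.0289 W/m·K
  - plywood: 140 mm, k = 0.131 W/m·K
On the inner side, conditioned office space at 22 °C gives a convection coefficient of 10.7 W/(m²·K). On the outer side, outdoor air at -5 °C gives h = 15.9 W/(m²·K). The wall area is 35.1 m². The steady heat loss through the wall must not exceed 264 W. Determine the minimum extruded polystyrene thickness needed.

Series thermal resistances:
R_inner film = 1/(h_i·A) = 1/(10.7×35.1) = 0.002663 K/W
R_cast iron = L/(kA) = 0.0011/(46.5×35.1) = 6.74×10^-7 K/W
R_plywood = L/(kA) = 0.14/(0.131×35.1) = 0.03045 K/W
R_outer film = 1/(h_o·A) = 1/(15.9×35.1) = 0.001792 K/W
Sum of the known resistances R_other = 0.0349 K/W
Required total resistance R_tot = ΔT/Q_allow = 27/264 = 0.1023 K/W
R_extruded polystyrene = R_tot − R_other = 0.06737 K/W
L = R·k·A = 0.06737×0.0289×35.1

L ≈ 68.3 mm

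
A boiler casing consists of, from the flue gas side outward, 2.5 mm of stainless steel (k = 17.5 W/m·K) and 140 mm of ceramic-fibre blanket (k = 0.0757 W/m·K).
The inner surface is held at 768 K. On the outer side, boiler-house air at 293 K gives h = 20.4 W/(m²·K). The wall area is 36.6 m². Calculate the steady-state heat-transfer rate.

Using the resistance-network approach (series):
R_stainless steel = L/(kA) = 0.0025/(17.5×36.6) = 3.903×10^-6 K/W
R_ceramic-fibre blanket = L/(kA) = 0.14/(0.0757×36.6) = 0.05053 K/W
R_outer film = 1/(h_o·A) = 1/(20.4×36.6) = 0.001339 K/W
R_total = 0.05187 K/W
Q = ΔT / R_total = 475 / 0.05187

Q ≈ 9160 W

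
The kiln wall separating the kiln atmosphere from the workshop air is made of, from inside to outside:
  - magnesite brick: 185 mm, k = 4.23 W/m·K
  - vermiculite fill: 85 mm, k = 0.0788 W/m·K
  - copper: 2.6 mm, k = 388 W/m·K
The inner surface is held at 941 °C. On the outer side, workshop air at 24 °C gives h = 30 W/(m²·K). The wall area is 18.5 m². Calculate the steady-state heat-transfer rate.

Q ≈ 14700 W

Using the resistance-network approach (series):
R_magnesite brick = L/(kA) = 0.185/(4.23×18.5) = 0.002364 K/W
R_vermiculite fill = L/(kA) = 0.085/(0.0788×18.5) = 0.05831 K/W
R_copper = L/(kA) = 0.0026/(388×18.5) = 3.622×10^-7 K/W
R_outer film = 1/(h_o·A) = 1/(30×18.5) = 0.001802 K/W
R_total = 0.06247 K/W
Q = ΔT / R_total = 917 / 0.06247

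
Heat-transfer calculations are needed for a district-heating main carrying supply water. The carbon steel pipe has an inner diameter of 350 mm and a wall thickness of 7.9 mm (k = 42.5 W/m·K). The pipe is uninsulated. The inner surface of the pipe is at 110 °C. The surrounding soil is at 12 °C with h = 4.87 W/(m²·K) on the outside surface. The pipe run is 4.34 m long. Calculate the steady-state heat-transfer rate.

Radial resistances (cylindrical: R_cond = ln(r_o/r_i)/(2πkL), R_conv = 1/(h·2πrL)):
R_carbon steel pipe wall = ln(182.9/175)/(2π×42.5×4.34) = 3.81×10^-5 K/W
R_outer film = 1/(h_o·2πr_oL) = 1/(4.87×2π×0.1829×4.34) = 0.04117 K/W
R_total = 0.04121 K/W
Q = ΔT/R_total = 98/0.04121

Q ≈ 2380 W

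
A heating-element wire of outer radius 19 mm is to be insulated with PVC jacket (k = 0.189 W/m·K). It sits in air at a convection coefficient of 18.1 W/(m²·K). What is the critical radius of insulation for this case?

For a cylinder r_cr = k/h = 0.189/18.1
r_cr = 10.4 mm; since the bare radius (19 mm) is above r_cr, any added insulation will reduce heat loss.

r_cr ≈ 10.4 mm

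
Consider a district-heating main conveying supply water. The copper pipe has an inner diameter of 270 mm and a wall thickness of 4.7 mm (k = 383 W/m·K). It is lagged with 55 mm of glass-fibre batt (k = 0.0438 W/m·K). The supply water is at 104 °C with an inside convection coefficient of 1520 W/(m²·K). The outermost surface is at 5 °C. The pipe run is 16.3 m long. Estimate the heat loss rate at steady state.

Cylindrical conduction, so R = ln(r₂/r₁)/(2πkL) per layer, in series:
R_inner film = 1/(h_i·2πr₁L) = 1/(1520×2π×0.135×16.3) = 4.758×10^-5 K/W
R_copper pipe wall = ln(139.7/135)/(2π×383×16.3) = 8.725×10^-7 K/W
R_glass-fibre batt = ln(194.7/139.7)/(2π×0.0438×16.3) = 0.074 K/W
R_total = 0.07405 K/W
Q = ΔT/R_total = 99/0.07405

Q ≈ 1340 W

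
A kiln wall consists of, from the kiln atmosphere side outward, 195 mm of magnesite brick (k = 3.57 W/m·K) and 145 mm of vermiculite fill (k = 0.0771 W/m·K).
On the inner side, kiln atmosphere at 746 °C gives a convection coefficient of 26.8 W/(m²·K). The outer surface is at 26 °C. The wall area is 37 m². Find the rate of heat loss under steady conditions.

Q ≈ 13500 W

Model the wall as resistances in series:
R_inner film = 1/(h_i·A) = 1/(26.8×37) = 0.001008 K/W
R_magnesite brick = L/(kA) = 0.195/(3.57×37) = 0.001476 K/W
R_vermiculite fill = L/(kA) = 0.145/(0.0771×37) = 0.05083 K/W
R_total = 0.05331 K/W
Q = ΔT / R_total = 720 / 0.05331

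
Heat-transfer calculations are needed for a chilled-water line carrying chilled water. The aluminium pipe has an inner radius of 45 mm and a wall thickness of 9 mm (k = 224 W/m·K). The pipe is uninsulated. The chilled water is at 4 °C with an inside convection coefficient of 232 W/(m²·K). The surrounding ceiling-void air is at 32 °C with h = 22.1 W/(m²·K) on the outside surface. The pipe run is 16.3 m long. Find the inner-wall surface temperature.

Cylindrical conduction, so R = ln(r₂/r₁)/(2πkL) per layer, in series:
R_inner film = 1/(h_i·2πr₁L) = 1/(232×2π×0.045×16.3) = 9.353×10^-4 K/W
R_aluminium pipe wall = ln(54/45)/(2π×224×16.3) = 7.947×10^-6 K/W
R_outer film = 1/(h_o·2πr_oL) = 1/(22.1×2π×0.054×16.3) = 0.008182 K/W
R_total = 0.009125 K/W
Q = ΔT/R_total = 28/0.009125
Q = 3070 W
T_interface = T_inner + Q·ΣR(inner→interface) = 4 + 3070×9.353×10^-4

T ≈ 6.87 °C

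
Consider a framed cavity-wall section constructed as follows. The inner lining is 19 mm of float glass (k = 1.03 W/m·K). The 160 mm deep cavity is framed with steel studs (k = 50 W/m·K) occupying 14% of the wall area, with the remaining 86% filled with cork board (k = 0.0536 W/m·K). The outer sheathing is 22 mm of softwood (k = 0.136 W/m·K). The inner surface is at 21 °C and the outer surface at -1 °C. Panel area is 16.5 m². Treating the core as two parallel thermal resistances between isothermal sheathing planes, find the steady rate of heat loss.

Sheathing layers in series; stud and cavity paths in parallel between them.
R_inner = 0.019/(1.03×16.5) = 0.001118 K/W
R_stud  = 0.16/(50×0.14×16.5) = 0.001385 K/W
R_cav   = 0.16/(0.0536×0.86×16.5) = 0.2104 K/W
1/R_core = 1/R_stud + 1/R_cav → R_core = 0.001376 K/W
R_outer = 0.022/(0.136×16.5) = 0.009804 K/W
R_total = 0.0123 K/W
Q = ΔT/R_total = 22/0.0123

Q ≈ 1790 W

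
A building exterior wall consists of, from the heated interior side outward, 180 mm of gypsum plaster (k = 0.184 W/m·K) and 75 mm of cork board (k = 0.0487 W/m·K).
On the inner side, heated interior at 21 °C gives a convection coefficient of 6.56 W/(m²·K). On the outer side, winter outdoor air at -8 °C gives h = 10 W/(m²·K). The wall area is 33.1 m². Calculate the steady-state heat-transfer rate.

Q ≈ 346 W

Thermal resistances in series:
R_inner film = 1/(h_i·A) = 1/(6.56×33.1) = 0.004605 K/W
R_gypsum plaster = L/(kA) = 0.18/(0.184×33.1) = 0.02955 K/W
R_cork board = L/(kA) = 0.075/(0.0487×33.1) = 0.04653 K/W
R_outer film = 1/(h_o·A) = 1/(10×33.1) = 0.003021 K/W
R_total = 0.08371 K/W
Q = ΔT / R_total = 29 / 0.08371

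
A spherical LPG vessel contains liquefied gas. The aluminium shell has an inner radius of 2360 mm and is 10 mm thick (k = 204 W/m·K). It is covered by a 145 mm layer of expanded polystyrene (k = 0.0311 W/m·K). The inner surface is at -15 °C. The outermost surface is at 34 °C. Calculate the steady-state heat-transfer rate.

Radial (spherical) resistances in series:
R_aluminium shell = (1/2.36 − 1/2.37)/(4π×204) = 6.974×10^-7 K/W
R_expanded polystyrene = (1/2.37 − 1/2.515)/(4π×0.0311) = 0.06225 K/W
R_total = 0.06225 K/W
Q = ΔT/R_total = 49/0.06225

Q ≈ 787 W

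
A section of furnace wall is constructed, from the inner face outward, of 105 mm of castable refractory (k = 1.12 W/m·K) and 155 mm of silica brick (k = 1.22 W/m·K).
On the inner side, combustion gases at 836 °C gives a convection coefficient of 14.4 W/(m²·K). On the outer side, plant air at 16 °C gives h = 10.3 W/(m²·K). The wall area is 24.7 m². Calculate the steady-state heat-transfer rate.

Series thermal resistances:
R_inner film = 1/(h_i·A) = 1/(14.4×24.7) = 0.002812 K/W
R_castable refractory = L/(kA) = 0.105/(1.12×24.7) = 0.003796 K/W
R_silica brick = L/(kA) = 0.155/(1.22×24.7) = 0.005144 K/W
R_outer film = 1/(h_o·A) = 1/(10.3×24.7) = 0.003931 K/W
R_total = 0.01568 K/W
Q = ΔT / R_total = 820 / 0.01568

Q ≈ 52300 W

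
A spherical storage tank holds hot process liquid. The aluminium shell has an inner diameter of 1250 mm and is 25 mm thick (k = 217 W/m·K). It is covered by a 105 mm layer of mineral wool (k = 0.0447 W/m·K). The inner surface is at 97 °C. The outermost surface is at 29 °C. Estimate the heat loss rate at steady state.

Q ≈ 179 W

For a spherical shell R = (1/r₁ − 1/r₂)/(4πk); film R = 1/(h·4πr²). In series:
R_aluminium shell = (1/0.625 − 1/0.65)/(4π×217) = 2.257×10^-5 K/W
R_mineral wool = (1/0.65 − 1/0.755)/(4π×0.0447) = 0.3809 K/W
R_total = 0.3809 K/W
Q = ΔT/R_total = 68/0.3809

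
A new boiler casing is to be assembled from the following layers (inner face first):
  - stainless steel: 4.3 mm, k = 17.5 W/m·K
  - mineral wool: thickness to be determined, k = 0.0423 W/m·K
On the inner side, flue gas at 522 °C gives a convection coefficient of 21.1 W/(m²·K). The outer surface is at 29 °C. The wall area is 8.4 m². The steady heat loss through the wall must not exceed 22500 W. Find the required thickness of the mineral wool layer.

Model the wall as resistances in series:
R_inner film = 1/(h_i·A) = 1/(21.1×8.4) = 0.005642 K/W
R_stainless steel = L/(kA) = 0.0043/(17.5×8.4) = 2.925×10^-5 K/W
Sum of the known resistances R_other = 0.005671 K/W
Required total resistance R_tot = ΔT/Q_allow = 493/22500 = 0.02191 K/W
R_mineral wool = R_tot − R_other = 0.01624 K/W
L = R·k·A = 0.01624×0.0423×8.4

L ≈ 5.77 mm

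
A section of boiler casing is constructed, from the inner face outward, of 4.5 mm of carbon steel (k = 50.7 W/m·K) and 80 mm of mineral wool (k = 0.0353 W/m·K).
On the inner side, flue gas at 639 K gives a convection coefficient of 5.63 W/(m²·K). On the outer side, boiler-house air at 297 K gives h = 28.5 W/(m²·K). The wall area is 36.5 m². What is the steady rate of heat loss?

Model the wall as resistances in series:
R_inner film = 1/(h_i·A) = 1/(5.63×36.5) = 0.004866 K/W
R_carbon steel = L/(kA) = 0.0045/(50.7×36.5) = 2.432×10^-6 K/W
R_mineral wool = L/(kA) = 0.08/(0.0353×36.5) = 0.06209 K/W
R_outer film = 1/(h_o·A) = 1/(28.5×36.5) = 9.613×10^-4 K/W
R_total = 0.06792 K/W
Q = ΔT / R_total = 342 / 0.06792

Q ≈ 5040 W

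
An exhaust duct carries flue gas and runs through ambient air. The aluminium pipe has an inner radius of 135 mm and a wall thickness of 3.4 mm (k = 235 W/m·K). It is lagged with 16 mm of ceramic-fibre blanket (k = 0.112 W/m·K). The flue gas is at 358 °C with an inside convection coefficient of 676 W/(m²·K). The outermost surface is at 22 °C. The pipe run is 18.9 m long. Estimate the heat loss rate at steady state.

For a radial system each layer contributes R = ln(r_out/r_in)/(2πkL); films add R = 1/(hA).
R_inner film = 1/(h_i·2πr₁L) = 1/(676×2π×0.135×18.9) = 9.227×10^-5 K/W
R_aluminium pipe wall = ln(138.4/135)/(2π×235×18.9) = 8.913×10^-7 K/W
R_ceramic-fibre blanket = ln(154.4/138.4)/(2π×0.112×18.9) = 0.008225 K/W
R_total = 0.008318 K/W
Q = ΔT/R_total = 336/0.008318

Q ≈ 40400 W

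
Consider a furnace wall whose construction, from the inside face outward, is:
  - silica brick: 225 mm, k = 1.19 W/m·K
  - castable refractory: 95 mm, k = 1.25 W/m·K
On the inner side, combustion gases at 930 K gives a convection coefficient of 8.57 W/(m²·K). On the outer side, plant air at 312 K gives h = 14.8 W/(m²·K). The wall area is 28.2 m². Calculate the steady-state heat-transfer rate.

Q ≈ 38800 W

Series thermal resistances:
R_inner film = 1/(h_i·A) = 1/(8.57×28.2) = 0.004138 K/W
R_silica brick = L/(kA) = 0.225/(1.19×28.2) = 0.006705 K/W
R_castable refractory = L/(kA) = 0.095/(1.25×28.2) = 0.002695 K/W
R_outer film = 1/(h_o·A) = 1/(14.8×28.2) = 0.002396 K/W
R_total = 0.01593 K/W
Q = ΔT / R_total = 618 / 0.01593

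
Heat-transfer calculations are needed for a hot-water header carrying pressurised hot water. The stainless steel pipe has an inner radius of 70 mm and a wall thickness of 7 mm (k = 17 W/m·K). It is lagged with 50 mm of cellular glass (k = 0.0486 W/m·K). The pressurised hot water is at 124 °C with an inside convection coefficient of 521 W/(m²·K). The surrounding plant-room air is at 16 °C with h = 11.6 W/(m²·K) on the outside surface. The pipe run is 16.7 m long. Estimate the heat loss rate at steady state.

Cylindrical conduction, so R = ln(r₂/r₁)/(2πkL) per layer, in series:
R_inner film = 1/(h_i·2πr₁L) = 1/(521×2π×0.07×16.7) = 2.613×10^-4 K/W
R_stainless steel pipe wall = ln(77/70)/(2π×17×16.7) = 5.343×10^-5 K/W
R_cellular glass = ln(127/77)/(2π×0.0486×16.7) = 0.09812 K/W
R_outer film = 1/(h_o·2πr_oL) = 1/(11.6×2π×0.127×16.7) = 0.006469 K/W
R_total = 0.1049 K/W
Q = ΔT/R_total = 108/0.1049

Q ≈ 1030 W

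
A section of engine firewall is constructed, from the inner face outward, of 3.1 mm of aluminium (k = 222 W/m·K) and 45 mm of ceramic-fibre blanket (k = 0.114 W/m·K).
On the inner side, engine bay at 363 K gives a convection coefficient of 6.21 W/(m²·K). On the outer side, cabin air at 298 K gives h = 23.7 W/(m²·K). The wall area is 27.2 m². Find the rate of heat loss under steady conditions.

Series thermal resistances:
R_inner film = 1/(h_i·A) = 1/(6.21×27.2) = 0.00592 K/W
R_aluminium = L/(kA) = 0.0031/(222×27.2) = 5.134×10^-7 K/W
R_ceramic-fibre blanket = L/(kA) = 0.045/(0.114×27.2) = 0.01451 K/W
R_outer film = 1/(h_o·A) = 1/(23.7×27.2) = 0.001551 K/W
R_total = 0.02198 K/W
Q = ΔT / R_total = 65 / 0.02198

Q ≈ 2960 W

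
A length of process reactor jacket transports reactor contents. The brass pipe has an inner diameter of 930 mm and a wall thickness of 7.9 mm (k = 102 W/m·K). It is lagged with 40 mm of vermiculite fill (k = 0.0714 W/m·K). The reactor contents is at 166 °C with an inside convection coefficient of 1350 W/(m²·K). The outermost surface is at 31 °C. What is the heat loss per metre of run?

q′ ≈ 745 W/m

Treating each annulus and film as a series resistance:
R_inner film = 1/(h_i·2πr₁L) = 1/(1350×2π×0.465×1) = 2.535×10^-4 K/W
R_brass pipe wall = ln(472.9/465)/(2π×102×1) = 2.629×10^-5 K/W
R_vermiculite fill = ln(512.9/472.9)/(2π×0.0714×1) = 0.181 K/W
R_total = 0.1813 K/W
Q = ΔT/R_total = 135/0.1813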